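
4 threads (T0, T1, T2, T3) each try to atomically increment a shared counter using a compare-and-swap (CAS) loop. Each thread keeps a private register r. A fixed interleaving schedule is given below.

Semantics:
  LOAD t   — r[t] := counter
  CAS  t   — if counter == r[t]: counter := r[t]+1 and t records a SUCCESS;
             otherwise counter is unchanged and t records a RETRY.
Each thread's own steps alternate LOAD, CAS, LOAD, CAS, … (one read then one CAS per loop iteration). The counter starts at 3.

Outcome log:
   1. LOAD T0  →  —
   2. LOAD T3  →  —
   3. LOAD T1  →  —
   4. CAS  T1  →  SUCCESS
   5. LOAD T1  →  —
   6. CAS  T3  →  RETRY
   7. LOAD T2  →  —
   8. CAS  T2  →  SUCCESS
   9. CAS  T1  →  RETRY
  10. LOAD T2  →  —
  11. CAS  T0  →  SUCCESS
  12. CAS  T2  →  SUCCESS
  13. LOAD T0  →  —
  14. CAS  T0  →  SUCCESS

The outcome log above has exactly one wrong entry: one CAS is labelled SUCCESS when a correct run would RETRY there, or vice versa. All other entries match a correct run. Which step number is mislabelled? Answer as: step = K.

step = 11

Correct run:
#1 T0 reads 3
#2 T3 reads 3
#3 T1 reads 3
#4 T1 CAS(3→4) writes; counter now 4
#5 T1 reads 4
#6 T3 CAS(3→4) fails; counter now 4
#7 T2 reads 4
#8 T2 CAS(4→5) writes; counter now 5
#9 T1 CAS(4→5) fails; counter now 5
#10 T2 reads 5
#11 T0 CAS(3→4) fails; counter now 5
#12 T2 CAS(5→6) writes; counter now 6
#13 T0 reads 6
#14 T0 CAS(6→7) writes; counter now 7
Log disagrees first at step 11.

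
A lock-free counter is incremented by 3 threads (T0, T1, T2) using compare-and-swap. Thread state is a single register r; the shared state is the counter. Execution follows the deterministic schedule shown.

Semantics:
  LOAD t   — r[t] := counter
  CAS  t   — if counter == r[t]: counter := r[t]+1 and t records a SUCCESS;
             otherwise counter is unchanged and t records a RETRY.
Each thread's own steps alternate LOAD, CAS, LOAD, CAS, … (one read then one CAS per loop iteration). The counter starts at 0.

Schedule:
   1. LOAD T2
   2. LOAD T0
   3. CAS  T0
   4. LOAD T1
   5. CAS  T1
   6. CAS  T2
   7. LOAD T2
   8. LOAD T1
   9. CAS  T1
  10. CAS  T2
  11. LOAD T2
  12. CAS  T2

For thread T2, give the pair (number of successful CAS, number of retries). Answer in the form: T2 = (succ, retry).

step 1: T2 LOAD ⇒ load; ctr=0 reg=0
step 2: T0 LOAD ⇒ load; ctr=0 reg=0
step 3: T0 CAS ⇒ ok; ctr=1 reg=0
step 4: T1 LOAD ⇒ load; ctr=1 reg=1
step 5: T1 CAS ⇒ ok; ctr=2 reg=1
step 6: T2 CAS ⇒ retry; ctr=2 reg=0
step 7: T2 LOAD ⇒ load; ctr=2 reg=2
step 8: T1 LOAD ⇒ load; ctr=2 reg=2
step 9: T1 CAS ⇒ ok; ctr=3 reg=2
step 10: T2 CAS ⇒ retry; ctr=3 reg=2
step 11: T2 LOAD ⇒ load; ctr=3 reg=3
step 12: T2 CAS ⇒ ok; ctr=4 reg=3

T2 = (1, 2)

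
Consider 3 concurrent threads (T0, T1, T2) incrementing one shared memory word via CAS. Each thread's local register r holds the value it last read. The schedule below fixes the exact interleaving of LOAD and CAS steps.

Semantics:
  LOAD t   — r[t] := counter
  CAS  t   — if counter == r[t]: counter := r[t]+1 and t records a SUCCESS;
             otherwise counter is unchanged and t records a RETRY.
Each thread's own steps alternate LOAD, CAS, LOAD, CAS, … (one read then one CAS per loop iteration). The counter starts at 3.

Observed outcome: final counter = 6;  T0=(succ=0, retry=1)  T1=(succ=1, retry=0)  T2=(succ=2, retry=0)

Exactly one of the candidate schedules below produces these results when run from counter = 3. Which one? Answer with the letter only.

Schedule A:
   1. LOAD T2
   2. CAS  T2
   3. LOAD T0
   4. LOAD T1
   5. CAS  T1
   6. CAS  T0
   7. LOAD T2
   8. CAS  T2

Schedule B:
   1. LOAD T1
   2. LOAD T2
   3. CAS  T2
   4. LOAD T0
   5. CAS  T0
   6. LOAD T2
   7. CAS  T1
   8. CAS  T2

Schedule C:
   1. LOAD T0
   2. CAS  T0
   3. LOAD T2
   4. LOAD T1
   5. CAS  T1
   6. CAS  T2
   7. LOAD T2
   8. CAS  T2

A

Simulating candidate A:
step 1: T2 LOAD ⇒ load; ctr=3 reg=3
step 2: T2 CAS ⇒ ok; ctr=4 reg=3
step 3: T0 LOAD ⇒ load; ctr=4 reg=4
step 4: T1 LOAD ⇒ load; ctr=4 reg=4
step 5: T1 CAS ⇒ ok; ctr=5 reg=4
step 6: T0 CAS ⇒ retry; ctr=5 reg=4
step 7: T2 LOAD ⇒ load; ctr=5 reg=5
step 8: T2 CAS ⇒ ok; ctr=6 reg=5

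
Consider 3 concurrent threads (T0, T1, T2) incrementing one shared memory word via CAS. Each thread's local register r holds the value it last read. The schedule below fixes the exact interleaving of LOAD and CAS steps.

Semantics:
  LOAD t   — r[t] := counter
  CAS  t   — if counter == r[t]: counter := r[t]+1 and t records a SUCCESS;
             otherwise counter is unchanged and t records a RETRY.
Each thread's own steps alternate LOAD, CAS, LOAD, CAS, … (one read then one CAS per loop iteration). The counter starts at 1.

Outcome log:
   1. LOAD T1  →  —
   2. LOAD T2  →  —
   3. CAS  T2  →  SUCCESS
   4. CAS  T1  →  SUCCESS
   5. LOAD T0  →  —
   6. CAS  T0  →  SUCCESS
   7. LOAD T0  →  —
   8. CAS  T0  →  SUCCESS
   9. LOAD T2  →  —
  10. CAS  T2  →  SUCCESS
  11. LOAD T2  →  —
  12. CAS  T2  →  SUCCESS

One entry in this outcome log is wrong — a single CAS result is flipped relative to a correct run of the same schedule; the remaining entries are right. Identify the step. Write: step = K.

Re-executing:
#1 T1 reads 1
#2 T2 reads 1
#3 T2 CAS(1→2) writes; counter now 2
#4 T1 CAS(1→2) fails; counter now 2
#5 T0 reads 2
#6 T0 CAS(2→3) writes; counter now 3
#7 T0 reads 3
#8 T0 CAS(3→4) writes; counter now 4
#9 T2 reads 4
#10 T2 CAS(4→5) writes; counter now 5
#11 T2 reads 5
#12 T2 CAS(5→6) writes; counter now 6
Log disagrees first at step 4.

step = 4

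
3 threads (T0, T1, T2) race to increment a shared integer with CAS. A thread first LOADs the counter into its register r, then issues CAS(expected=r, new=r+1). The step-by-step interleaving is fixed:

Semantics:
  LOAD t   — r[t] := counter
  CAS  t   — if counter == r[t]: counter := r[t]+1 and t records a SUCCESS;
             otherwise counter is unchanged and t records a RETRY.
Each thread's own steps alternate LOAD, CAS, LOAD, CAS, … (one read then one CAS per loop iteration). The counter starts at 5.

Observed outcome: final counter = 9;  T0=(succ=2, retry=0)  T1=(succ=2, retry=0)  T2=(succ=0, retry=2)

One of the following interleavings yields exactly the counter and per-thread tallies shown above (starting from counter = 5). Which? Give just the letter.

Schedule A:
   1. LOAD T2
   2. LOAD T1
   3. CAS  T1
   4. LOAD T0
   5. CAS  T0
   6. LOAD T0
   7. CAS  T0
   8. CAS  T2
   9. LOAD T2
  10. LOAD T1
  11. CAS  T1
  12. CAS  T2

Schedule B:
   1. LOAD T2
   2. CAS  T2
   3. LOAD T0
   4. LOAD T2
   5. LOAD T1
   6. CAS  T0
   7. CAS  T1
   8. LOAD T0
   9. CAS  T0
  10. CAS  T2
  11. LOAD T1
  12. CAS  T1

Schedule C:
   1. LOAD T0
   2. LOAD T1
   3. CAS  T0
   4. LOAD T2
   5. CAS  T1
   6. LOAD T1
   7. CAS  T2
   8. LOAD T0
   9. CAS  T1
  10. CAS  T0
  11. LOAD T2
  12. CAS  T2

Tracing schedule A:
[1] T2.load  rd  (counter 5, T2.r 5)
[2] T1.load  rd  (counter 5, T1.r 5)
[3] T1.cas  hit  (counter 6, T1.r 5)
[4] T0.load  rd  (counter 6, T0.r 6)
[5] T0.cas  hit  (counter 7, T0.r 6)
[6] T0.load  rd  (counter 7, T0.r 7)
[7] T0.cas  hit  (counter 8, T0.r 7)
[8] T2.cas  miss  (counter 8, T2.r 5)
[9] T2.load  rd  (counter 8, T2.r 8)
[10] T1.load  rd  (counter 8, T1.r 8)
[11] T1.cas  hit  (counter 9, T1.r 8)
[12] T2.cas  miss  (counter 9, T2.r 8)

A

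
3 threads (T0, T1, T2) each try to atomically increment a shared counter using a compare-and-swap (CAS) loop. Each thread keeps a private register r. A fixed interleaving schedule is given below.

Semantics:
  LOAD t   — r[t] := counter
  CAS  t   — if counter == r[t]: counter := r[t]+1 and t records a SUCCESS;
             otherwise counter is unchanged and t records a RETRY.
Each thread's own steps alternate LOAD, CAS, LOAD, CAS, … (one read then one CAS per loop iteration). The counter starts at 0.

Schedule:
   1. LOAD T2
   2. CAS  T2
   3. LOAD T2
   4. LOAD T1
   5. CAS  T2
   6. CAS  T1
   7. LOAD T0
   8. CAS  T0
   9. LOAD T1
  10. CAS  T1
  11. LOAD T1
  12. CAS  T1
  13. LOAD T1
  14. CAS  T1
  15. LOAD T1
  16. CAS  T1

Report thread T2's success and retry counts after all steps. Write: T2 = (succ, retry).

step 1: T2 LOAD ⇒ load; ctr=0 reg=0
step 2: T2 CAS ⇒ ok; ctr=1 reg=0
step 3: T2 LOAD ⇒ load; ctr=1 reg=1
step 4: T1 LOAD ⇒ load; ctr=1 reg=1
step 5: T2 CAS ⇒ ok; ctr=2 reg=1
step 6: T1 CAS ⇒ retry; ctr=2 reg=1
step 7: T0 LOAD ⇒ load; ctr=2 reg=2
step 8: T0 CAS ⇒ ok; ctr=3 reg=2
step 9: T1 LOAD ⇒ load; ctr=3 reg=3
step 10: T1 CAS ⇒ ok; ctr=4 reg=3
step 11: T1 LOAD ⇒ load; ctr=4 reg=4
step 12: T1 CAS ⇒ ok; ctr=5 reg=4
step 13: T1 LOAD ⇒ load; ctr=5 reg=5
step 14: T1 CAS ⇒ ok; ctr=6 reg=5
step 15: T1 LOAD ⇒ load; ctr=6 reg=6
step 16: T1 CAS ⇒ ok; ctr=7 reg=6

T2 = (2, 0)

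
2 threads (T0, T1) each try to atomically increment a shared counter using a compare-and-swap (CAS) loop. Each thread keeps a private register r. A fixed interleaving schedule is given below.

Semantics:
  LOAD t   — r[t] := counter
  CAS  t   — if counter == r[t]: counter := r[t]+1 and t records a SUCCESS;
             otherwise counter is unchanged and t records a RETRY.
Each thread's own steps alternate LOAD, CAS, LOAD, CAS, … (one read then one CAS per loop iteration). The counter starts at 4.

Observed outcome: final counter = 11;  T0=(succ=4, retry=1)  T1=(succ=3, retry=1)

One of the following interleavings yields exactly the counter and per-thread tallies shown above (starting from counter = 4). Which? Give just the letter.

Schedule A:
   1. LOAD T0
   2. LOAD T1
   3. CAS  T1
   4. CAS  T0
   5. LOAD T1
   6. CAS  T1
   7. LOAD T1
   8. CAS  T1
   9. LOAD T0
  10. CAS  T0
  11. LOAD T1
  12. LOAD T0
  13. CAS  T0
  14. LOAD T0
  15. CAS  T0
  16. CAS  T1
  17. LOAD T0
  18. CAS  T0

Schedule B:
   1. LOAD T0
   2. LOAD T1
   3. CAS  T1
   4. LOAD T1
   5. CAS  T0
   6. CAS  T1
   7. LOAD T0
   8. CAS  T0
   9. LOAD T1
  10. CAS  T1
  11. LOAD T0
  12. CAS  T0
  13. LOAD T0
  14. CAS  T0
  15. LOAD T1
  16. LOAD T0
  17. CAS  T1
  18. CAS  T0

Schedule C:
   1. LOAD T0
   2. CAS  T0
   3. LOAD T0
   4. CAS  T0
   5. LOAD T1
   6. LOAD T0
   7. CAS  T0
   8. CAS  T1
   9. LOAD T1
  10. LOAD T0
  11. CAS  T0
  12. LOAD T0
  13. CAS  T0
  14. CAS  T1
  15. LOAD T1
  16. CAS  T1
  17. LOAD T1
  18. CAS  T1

Tracing schedule A:
[1] T0.load  rd  (counter 4, T0.r 4)
[2] T1.load  rd  (counter 4, T1.r 4)
[3] T1.cas  hit  (counter 5, T1.r 4)
[4] T0.cas  miss  (counter 5, T0.r 4)
[5] T1.load  rd  (counter 5, T1.r 5)
[6] T1.cas  hit  (counter 6, T1.r 5)
[7] T1.load  rd  (counter 6, T1.r 6)
[8] T1.cas  hit  (counter 7, T1.r 6)
[9] T0.load  rd  (counter 7, T0.r 7)
[10] T0.cas  hit  (counter 8, T0.r 7)
[11] T1.load  rd  (counter 8, T1.r 8)
[12] T0.load  rd  (counter 8, T0.r 8)
[13] T0.cas  hit  (counter 9, T0.r 8)
[14] T0.load  rd  (counter 9, T0.r 9)
[15] T0.cas  hit  (counter 10, T0.r 9)
[16] T1.cas  miss  (counter 10, T1.r 8)
[17] T0.load  rd  (counter 10, T0.r 10)
[18] T0.cas  hit  (counter 11, T0.r 10)

A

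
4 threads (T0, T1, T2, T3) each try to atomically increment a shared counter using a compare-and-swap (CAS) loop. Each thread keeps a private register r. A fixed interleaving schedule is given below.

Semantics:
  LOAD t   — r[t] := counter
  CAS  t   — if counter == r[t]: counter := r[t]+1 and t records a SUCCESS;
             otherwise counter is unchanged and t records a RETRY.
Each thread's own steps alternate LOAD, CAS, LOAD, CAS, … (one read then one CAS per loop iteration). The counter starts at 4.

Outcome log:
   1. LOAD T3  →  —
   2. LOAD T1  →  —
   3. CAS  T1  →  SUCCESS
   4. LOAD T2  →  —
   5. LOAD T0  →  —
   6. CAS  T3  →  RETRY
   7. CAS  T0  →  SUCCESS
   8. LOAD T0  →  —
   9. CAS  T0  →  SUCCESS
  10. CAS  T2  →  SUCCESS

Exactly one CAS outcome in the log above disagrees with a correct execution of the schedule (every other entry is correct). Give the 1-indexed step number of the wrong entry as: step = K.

step = 10

Reference trace:
   1) LOAD T3:  M=4  r_T3=4
   2) LOAD T1:  M=4  r_T1=4
   3) CAS  T1:  M=5  r_T1=4 ✓
   4) LOAD T2:  M=5  r_T2=5
   5) LOAD T0:  M=5  r_T0=5
   6) CAS  T3:  M=5  r_T3=4 ✗
   7) CAS  T0:  M=6  r_T0=5 ✓
   8) LOAD T0:  M=6  r_T0=6
   9) CAS  T0:  M=7  r_T0=6 ✓
  10) CAS  T2:  M=7  r_T2=5 ✗
Flip is step 10.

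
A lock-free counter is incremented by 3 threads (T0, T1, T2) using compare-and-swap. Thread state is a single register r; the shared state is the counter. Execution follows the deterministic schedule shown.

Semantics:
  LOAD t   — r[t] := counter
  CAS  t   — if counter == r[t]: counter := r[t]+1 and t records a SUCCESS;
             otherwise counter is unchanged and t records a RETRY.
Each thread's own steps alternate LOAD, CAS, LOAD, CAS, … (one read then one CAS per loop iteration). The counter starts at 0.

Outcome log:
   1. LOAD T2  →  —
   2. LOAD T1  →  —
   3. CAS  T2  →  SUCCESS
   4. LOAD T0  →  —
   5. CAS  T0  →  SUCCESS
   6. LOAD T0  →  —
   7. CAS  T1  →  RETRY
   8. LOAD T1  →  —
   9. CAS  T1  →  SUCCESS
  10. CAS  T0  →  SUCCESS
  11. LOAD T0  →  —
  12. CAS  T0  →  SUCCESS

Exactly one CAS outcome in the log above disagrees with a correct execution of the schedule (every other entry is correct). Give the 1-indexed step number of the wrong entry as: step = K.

Reference trace:
[1] T2.load  rd  (counter 0, T2.r 0)
[2] T1.load  rd  (counter 0, T1.r 0)
[3] T2.cas  hit  (counter 1, T2.r 0)
[4] T0.load  rd  (counter 1, T0.r 1)
[5] T0.cas  hit  (counter 2, T0.r 1)
[6] T0.load  rd  (counter 2, T0.r 2)
[7] T1.cas  miss  (counter 2, T1.r 0)
[8] T1.load  rd  (counter 2, T1.r 2)
[9] T1.cas  hit  (counter 3, T1.r 2)
[10] T0.cas  miss  (counter 3, T0.r 2)
[11] T0.load  rd  (counter 3, T0.r 3)
[12] T0.cas  hit  (counter 4, T0.r 3)
Mismatch at 10.

step = 10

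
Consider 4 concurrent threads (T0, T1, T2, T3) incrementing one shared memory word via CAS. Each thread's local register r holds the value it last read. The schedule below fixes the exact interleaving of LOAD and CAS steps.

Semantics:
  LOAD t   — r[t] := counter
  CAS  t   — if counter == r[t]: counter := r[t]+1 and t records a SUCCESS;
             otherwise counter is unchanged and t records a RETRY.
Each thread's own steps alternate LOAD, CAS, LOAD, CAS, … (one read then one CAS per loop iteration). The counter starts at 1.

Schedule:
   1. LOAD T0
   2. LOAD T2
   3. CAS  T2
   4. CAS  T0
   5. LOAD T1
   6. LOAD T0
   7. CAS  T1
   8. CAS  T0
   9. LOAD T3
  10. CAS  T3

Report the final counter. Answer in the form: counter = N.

counter = 4

step 1: T0 LOAD ⇒ load; ctr=1 reg=1
step 2: T2 LOAD ⇒ load; ctr=1 reg=1
step 3: T2 CAS ⇒ ok; ctr=2 reg=1
step 4: T0 CAS ⇒ retry; ctr=2 reg=1
step 5: T1 LOAD ⇒ load; ctr=2 reg=2
step 6: T0 LOAD ⇒ load; ctr=2 reg=2
step 7: T1 CAS ⇒ ok; ctr=3 reg=2
step 8: T0 CAS ⇒ retry; ctr=3 reg=2
step 9: T3 LOAD ⇒ load; ctr=3 reg=3
step 10: T3 CAS ⇒ ok; ctr=4 reg=3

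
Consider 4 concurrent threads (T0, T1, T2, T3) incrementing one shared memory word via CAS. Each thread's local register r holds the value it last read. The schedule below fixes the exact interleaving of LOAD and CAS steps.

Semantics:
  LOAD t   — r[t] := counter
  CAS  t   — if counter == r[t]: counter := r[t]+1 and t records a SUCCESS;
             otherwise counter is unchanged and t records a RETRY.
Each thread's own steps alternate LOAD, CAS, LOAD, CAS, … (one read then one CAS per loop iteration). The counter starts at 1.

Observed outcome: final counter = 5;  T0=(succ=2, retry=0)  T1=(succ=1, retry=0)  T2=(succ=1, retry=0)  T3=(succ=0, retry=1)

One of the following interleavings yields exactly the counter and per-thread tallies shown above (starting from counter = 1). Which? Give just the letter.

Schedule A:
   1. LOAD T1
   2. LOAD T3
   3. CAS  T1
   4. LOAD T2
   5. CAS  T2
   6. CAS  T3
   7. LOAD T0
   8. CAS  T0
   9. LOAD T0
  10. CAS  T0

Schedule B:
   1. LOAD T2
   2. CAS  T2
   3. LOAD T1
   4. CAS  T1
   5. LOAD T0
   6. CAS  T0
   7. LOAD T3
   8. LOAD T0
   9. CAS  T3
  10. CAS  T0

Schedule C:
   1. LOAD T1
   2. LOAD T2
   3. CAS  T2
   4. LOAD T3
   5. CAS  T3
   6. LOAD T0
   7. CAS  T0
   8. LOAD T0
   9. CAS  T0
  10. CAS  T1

Run A:
   1) LOAD T1:  M=1  r_T1=1
   2) LOAD T3:  M=1  r_T3=1
   3) CAS  T1:  M=2  r_T1=1 ✓
   4) LOAD T2:  M=2  r_T2=2
   5) CAS  T2:  M=3  r_T2=2 ✓
   6) CAS  T3:  M=3  r_T3=1 ✗
   7) LOAD T0:  M=3  r_T0=3
   8) CAS  T0:  M=4  r_T0=3 ✓
   9) LOAD T0:  M=4  r_T0=4
  10) CAS  T0:  M=5  r_T0=4 ✓

A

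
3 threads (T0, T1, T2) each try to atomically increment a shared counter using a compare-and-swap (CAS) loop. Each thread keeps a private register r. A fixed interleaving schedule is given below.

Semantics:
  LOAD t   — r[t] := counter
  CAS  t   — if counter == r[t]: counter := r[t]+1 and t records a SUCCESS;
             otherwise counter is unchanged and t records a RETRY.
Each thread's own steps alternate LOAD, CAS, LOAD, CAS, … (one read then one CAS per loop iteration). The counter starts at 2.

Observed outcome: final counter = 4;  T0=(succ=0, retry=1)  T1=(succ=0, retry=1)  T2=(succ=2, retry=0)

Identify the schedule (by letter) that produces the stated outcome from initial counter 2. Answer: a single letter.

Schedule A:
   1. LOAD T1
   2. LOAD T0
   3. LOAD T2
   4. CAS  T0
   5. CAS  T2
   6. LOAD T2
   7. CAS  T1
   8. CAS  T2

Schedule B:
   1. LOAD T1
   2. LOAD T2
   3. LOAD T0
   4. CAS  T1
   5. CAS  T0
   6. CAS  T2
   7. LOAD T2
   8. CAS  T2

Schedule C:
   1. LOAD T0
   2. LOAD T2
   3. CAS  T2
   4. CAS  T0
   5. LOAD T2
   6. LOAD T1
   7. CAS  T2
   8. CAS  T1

Tracing schedule C:
1. LOAD T0 → mem=2 r[T0]=2 [LOAD]
2. LOAD T2 → mem=2 r[T2]=2 [LOAD]
3. CAS T2 → mem=3 r[T2]=2 [OK]
4. CAS T0 → mem=3 r[T0]=2 [RETRY]
5. LOAD T2 → mem=3 r[T2]=3 [LOAD]
6. LOAD T1 → mem=3 r[T1]=3 [LOAD]
7. CAS T2 → mem=4 r[T2]=3 [OK]
8. CAS T1 → mem=4 r[T1]=3 [RETRY]

C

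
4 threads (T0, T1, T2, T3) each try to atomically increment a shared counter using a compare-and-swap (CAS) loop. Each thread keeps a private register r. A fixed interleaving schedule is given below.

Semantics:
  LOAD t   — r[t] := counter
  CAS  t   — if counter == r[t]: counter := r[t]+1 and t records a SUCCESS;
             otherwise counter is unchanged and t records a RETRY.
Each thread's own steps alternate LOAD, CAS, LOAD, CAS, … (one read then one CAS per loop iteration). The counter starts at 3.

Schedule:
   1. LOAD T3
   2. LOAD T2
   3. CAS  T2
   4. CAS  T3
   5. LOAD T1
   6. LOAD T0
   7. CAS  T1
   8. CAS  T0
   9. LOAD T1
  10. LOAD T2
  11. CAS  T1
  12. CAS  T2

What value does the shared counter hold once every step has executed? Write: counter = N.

[1] T3.load  rd  (counter 3, T3.r 3)
[2] T2.load  rd  (counter 3, T2.r 3)
[3] T2.cas  hit  (counter 4, T2.r 3)
[4] T3.cas  miss  (counter 4, T3.r 3)
[5] T1.load  rd  (counter 4, T1.r 4)
[6] T0.load  rd  (counter 4, T0.r 4)
[7] T1.cas  hit  (counter 5, T1.r 4)
[8] T0.cas  miss  (counter 5, T0.r 4)
[9] T1.load  rd  (counter 5, T1.r 5)
[10] T2.load  rd  (counter 5, T2.r 5)
[11] T1.cas  hit  (counter 6, T1.r 5)
[12] T2.cas  miss  (counter 6, T2.r 5)

counter = 6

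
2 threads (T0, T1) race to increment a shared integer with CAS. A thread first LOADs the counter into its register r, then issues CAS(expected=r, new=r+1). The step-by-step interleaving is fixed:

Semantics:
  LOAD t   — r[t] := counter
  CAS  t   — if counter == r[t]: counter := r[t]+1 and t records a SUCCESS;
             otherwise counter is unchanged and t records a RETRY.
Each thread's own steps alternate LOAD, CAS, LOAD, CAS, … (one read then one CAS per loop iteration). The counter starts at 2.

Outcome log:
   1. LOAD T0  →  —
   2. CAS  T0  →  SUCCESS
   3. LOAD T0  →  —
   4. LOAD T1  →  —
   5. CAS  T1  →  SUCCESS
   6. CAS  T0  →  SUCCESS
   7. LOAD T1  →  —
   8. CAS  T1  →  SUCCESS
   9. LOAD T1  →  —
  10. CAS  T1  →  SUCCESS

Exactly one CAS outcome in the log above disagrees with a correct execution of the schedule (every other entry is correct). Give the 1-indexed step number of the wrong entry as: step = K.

step = 6

Reference trace:
step 1: T0 LOAD ⇒ load; ctr=2 reg=2
step 2: T0 CAS ⇒ ok; ctr=3 reg=2
step 3: T0 LOAD ⇒ load; ctr=3 reg=3
step 4: T1 LOAD ⇒ load; ctr=3 reg=3
step 5: T1 CAS ⇒ ok; ctr=4 reg=3
step 6: T0 CAS ⇒ retry; ctr=4 reg=3
step 7: T1 LOAD ⇒ load; ctr=4 reg=4
step 8: T1 CAS ⇒ ok; ctr=5 reg=4
step 9: T1 LOAD ⇒ load; ctr=5 reg=5
step 10: T1 CAS ⇒ ok; ctr=6 reg=5
Log disagrees first at step 6.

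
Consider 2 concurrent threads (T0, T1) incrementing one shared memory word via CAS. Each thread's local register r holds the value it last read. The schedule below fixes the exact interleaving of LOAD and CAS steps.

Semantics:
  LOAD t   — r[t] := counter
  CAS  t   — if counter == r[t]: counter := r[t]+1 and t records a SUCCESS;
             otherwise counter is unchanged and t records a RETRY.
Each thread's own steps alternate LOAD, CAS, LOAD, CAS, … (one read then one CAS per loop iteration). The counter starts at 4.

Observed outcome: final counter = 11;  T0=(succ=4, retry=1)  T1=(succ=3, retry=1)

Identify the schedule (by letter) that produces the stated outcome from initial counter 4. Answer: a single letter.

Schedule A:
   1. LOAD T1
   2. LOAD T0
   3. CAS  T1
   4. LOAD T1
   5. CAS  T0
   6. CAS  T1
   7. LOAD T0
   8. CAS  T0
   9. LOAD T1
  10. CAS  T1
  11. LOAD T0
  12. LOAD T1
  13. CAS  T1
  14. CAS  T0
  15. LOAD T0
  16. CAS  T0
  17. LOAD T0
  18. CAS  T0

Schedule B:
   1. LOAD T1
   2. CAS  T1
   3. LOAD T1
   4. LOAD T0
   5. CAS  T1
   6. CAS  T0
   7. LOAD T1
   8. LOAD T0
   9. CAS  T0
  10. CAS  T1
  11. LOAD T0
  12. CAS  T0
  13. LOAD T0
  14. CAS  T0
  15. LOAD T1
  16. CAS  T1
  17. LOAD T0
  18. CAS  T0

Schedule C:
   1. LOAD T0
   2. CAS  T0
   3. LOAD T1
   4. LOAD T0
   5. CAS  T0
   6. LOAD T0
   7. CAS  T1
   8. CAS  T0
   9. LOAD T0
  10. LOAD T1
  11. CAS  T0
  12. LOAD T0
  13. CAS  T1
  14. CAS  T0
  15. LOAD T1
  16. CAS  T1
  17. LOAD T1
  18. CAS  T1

Tracing schedule B:
#1 T1 reads 4
#2 T1 CAS(4→5) writes; counter now 5
#3 T1 reads 5
#4 T0 reads 5
#5 T1 CAS(5→6) writes; counter now 6
#6 T0 CAS(5→6) fails; counter now 6
#7 T1 reads 6
#8 T0 reads 6
#9 T0 CAS(6→7) writes; counter now 7
#10 T1 CAS(6→7) fails; counter now 7
#11 T0 reads 7
#12 T0 CAS(7→8) writes; counter now 8
#13 T0 reads 8
#14 T0 CAS(8→9) writes; counter now 9
#15 T1 reads 9
#16 T1 CAS(9→10) writes; counter now 10
#17 T0 reads 10
#18 T0 CAS(10→11) writes; counter now 11

B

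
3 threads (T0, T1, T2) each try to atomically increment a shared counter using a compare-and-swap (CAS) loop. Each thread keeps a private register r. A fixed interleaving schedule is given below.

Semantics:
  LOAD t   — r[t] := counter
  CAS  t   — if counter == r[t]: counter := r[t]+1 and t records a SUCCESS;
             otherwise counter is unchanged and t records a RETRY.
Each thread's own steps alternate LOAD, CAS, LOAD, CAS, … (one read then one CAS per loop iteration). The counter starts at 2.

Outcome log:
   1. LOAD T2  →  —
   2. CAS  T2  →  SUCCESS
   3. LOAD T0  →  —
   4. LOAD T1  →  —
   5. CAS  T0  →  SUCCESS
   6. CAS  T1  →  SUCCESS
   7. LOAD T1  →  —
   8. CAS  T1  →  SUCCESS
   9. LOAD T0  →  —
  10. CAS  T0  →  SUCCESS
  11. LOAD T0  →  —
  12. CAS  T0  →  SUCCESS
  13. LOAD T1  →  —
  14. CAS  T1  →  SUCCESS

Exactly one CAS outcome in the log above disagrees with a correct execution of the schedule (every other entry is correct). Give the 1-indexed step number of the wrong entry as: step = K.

step = 6

Reference trace:
#1 T2 reads 2
#2 T2 CAS(2→3) writes; counter now 3
#3 T0 reads 3
#4 T1 reads 3
#5 T0 CAS(3→4) writes; counter now 4
#6 T1 CAS(3→4) fails; counter now 4
#7 T1 reads 4
#8 T1 CAS(4→5) writes; counter now 5
#9 T0 reads 5
#10 T0 CAS(5→6) writes; counter now 6
#11 T0 reads 6
#12 T0 CAS(6→7) writes; counter now 7
#13 T1 reads 7
#14 T1 CAS(7→8) writes; counter now 8
Flip is step 6.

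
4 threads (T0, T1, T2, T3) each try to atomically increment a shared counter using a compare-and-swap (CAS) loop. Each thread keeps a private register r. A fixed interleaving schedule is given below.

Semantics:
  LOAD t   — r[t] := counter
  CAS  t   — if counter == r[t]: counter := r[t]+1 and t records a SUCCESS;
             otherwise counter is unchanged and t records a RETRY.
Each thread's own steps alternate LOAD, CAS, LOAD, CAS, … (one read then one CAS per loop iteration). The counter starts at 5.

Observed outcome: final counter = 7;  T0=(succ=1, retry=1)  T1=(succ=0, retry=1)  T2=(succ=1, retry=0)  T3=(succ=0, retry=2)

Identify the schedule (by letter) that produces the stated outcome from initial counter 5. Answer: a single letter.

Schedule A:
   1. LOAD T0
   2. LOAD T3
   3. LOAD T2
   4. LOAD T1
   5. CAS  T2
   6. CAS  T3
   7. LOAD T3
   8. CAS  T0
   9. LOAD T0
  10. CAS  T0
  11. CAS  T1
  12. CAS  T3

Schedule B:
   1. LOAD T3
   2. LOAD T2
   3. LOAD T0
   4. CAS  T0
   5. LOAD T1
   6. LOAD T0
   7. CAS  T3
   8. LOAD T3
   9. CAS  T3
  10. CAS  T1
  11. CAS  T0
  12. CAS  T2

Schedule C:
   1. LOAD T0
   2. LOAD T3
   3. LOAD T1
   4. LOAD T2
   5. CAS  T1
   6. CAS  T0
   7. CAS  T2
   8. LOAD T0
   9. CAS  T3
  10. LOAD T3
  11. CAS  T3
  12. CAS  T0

Run A:
   1) LOAD T0:  M=5  r_T0=5
   2) LOAD T3:  M=5  r_T3=5
   3) LOAD T2:  M=5  r_T2=5
   4) LOAD T1:  M=5  r_T1=5
   5) CAS  T2:  M=6  r_T2=5 ✓
   6) CAS  T3:  M=6  r_T3=5 ✗
   7) LOAD T3:  M=6  r_T3=6
   8) CAS  T0:  M=6  r_T0=5 ✗
   9) LOAD T0:  M=6  r_T0=6
  10) CAS  T0:  M=7  r_T0=6 ✓
  11) CAS  T1:  M=7  r_T1=5 ✗
  12) CAS  T3:  M=7  r_T3=6 ✗

A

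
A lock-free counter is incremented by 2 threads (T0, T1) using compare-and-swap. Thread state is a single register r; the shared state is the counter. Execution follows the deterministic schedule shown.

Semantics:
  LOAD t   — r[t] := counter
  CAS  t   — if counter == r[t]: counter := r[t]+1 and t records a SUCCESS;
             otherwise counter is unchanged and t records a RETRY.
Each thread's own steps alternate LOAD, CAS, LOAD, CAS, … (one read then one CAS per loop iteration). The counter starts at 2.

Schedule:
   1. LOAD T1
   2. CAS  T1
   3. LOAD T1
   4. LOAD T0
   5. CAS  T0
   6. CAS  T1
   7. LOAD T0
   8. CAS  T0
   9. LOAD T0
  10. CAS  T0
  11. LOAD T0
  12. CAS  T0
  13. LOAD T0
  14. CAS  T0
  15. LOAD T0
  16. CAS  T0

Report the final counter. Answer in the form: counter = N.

T1 LOAD — after: cnt=2, r=2 — load
T1 CAS — after: cnt=3, r=2 — ok
T1 LOAD — after: cnt=3, r=3 — load
T0 LOAD — after: cnt=3, r=3 — load
T0 CAS — after: cnt=4, r=3 — ok
T1 CAS — after: cnt=4, r=3 — retry
T0 LOAD — after: cnt=4, r=4 — load
T0 CAS — after: cnt=5, r=4 — ok
T0 LOAD — after: cnt=5, r=5 — load
T0 CAS — after: cnt=6, r=5 — ok
T0 LOAD — after: cnt=6, r=6 — load
T0 CAS — after: cnt=7, r=6 — ok
T0 LOAD — after: cnt=7, r=7 — load
T0 CAS — after: cnt=8, r=7 — ok
T0 LOAD — after: cnt=8, r=8 — load
T0 CAS — after: cnt=9, r=8 — ok

counter = 9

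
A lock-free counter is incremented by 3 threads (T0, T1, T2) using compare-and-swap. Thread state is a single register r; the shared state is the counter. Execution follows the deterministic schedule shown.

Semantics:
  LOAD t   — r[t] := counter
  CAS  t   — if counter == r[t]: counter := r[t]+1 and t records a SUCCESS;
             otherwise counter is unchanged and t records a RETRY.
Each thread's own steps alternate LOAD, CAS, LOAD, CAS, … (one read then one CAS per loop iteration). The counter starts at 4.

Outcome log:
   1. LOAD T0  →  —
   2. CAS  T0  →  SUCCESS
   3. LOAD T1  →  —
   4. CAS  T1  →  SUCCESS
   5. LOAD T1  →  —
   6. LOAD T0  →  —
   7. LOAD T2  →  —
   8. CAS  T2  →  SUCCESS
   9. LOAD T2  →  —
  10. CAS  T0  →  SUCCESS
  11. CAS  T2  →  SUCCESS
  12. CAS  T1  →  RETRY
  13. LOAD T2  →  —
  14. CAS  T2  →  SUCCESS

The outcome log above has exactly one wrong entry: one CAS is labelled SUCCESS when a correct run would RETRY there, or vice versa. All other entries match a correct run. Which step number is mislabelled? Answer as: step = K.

Correct run:
   1) LOAD T0:  M=4  r_T0=4
   2) CAS  T0:  M=5  r_T0=4 ✓
   3) LOAD T1:  M=5  r_T1=5
   4) CAS  T1:  M=6  r_T1=5 ✓
   5) LOAD T1:  M=6  r_T1=6
   6) LOAD T0:  M=6  r_T0=6
   7) LOAD T2:  M=6  r_T2=6
   8) CAS  T2:  M=7  r_T2=6 ✓
   9) LOAD T2:  M=7  r_T2=7
  10) CAS  T0:  M=7  r_T0=6 ✗
  11) CAS  T2:  M=8  r_T2=7 ✓
  12) CAS  T1:  M=8  r_T1=6 ✗
  13) LOAD T2:  M=8  r_T2=8
  14) CAS  T2:  M=9  r_T2=8 ✓
Mismatch at 10.

step = 10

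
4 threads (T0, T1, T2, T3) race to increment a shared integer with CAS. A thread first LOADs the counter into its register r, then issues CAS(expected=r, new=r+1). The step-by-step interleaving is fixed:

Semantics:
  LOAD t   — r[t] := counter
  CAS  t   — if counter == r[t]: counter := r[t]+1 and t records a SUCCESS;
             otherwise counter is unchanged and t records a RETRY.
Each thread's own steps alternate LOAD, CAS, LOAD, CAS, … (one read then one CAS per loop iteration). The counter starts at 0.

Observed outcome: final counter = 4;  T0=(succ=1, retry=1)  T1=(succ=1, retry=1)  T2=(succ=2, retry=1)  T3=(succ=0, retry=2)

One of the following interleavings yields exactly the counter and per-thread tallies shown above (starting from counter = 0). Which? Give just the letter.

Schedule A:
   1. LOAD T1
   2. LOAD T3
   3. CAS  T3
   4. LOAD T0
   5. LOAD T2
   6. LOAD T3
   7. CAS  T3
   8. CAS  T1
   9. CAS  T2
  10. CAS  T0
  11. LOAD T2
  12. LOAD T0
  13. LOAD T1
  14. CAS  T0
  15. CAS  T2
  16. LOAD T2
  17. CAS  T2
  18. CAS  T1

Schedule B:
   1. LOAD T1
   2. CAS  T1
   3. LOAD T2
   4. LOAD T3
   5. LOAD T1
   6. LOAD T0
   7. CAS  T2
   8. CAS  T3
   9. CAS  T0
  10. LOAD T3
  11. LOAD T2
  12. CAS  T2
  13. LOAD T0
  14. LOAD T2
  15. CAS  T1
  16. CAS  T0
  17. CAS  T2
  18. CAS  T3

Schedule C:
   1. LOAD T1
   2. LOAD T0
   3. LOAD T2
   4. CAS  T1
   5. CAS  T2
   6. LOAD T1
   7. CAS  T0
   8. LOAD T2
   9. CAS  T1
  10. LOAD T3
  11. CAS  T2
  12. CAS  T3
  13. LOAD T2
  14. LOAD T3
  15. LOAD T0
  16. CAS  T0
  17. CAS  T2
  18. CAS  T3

B

Tracing schedule B:
T1 LOAD — after: cnt=0, r=0 — load
T1 CAS — after: cnt=1, r=0 — ok
T2 LOAD — after: cnt=1, r=1 — load
T3 LOAD — after: cnt=1, r=1 — load
T1 LOAD — after: cnt=1, r=1 — load
T0 LOAD — after: cnt=1, r=1 — load
T2 CAS — after: cnt=2, r=1 — ok
T3 CAS — after: cnt=2, r=1 — retry
T0 CAS — after: cnt=2, r=1 — retry
T3 LOAD — after: cnt=2, r=2 — load
T2 LOAD — after: cnt=2, r=2 — load
T2 CAS — after: cnt=3, r=2 — ok
T0 LOAD — after: cnt=3, r=3 — load
T2 LOAD — after: cnt=3, r=3 — load
T1 CAS — after: cnt=3, r=1 — retry
T0 CAS — after: cnt=4, r=3 — ok
T2 CAS — after: cnt=4, r=3 — retry
T3 CAS — after: cnt=4, r=2 — retry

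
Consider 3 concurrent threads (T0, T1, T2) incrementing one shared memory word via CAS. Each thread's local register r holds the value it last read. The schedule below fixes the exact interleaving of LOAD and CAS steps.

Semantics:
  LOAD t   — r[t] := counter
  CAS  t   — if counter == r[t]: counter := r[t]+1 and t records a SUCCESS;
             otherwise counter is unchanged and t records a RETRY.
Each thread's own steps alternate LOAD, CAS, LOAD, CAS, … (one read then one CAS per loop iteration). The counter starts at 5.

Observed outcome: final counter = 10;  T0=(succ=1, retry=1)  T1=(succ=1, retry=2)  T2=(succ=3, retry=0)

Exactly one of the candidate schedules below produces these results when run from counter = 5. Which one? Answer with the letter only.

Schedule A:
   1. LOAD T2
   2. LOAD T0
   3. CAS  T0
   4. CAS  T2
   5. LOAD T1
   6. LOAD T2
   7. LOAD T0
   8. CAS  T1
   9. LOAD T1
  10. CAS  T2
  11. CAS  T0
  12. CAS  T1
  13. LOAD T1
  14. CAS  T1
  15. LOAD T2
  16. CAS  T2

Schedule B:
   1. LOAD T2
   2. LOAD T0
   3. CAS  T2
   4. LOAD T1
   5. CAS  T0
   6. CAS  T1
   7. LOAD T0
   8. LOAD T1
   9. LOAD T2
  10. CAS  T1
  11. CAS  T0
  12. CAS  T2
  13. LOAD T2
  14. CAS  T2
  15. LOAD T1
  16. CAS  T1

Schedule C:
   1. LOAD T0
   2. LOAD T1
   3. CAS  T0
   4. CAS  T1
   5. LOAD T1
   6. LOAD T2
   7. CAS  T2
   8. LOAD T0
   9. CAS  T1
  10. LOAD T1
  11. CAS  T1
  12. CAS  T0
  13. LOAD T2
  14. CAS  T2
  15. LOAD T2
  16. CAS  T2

C

Run C:
1. LOAD T0 → mem=5 r[T0]=5 [LOAD]
2. LOAD T1 → mem=5 r[T1]=5 [LOAD]
3. CAS T0 → mem=6 r[T0]=5 [OK]
4. CAS T1 → mem=6 r[T1]=5 [RETRY]
5. LOAD T1 → mem=6 r[T1]=6 [LOAD]
6. LOAD T2 → mem=6 r[T2]=6 [LOAD]
7. CAS T2 → mem=7 r[T2]=6 [OK]
8. LOAD T0 → mem=7 r[T0]=7 [LOAD]
9. CAS T1 → mem=7 r[T1]=6 [RETRY]
10. LOAD T1 → mem=7 r[T1]=7 [LOAD]
11. CAS T1 → mem=8 r[T1]=7 [OK]
12. CAS T0 → mem=8 r[T0]=7 [RETRY]
13. LOAD T2 → mem=8 r[T2]=8 [LOAD]
14. CAS T2 → mem=9 r[T2]=8 [OK]
15. LOAD T2 → mem=9 r[T2]=9 [LOAD]
16. CAS T2 → mem=10 r[T2]=9 [OK]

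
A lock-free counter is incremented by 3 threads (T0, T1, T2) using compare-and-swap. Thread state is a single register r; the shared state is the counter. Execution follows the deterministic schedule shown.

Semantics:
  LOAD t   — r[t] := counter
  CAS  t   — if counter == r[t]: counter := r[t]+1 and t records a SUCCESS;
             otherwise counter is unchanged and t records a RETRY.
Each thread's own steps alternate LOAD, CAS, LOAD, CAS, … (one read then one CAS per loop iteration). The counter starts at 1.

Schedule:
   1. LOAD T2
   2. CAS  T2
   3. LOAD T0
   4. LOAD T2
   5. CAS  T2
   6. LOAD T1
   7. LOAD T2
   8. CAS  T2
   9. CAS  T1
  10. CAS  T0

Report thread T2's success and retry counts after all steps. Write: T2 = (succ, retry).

T2 = (3, 0)

step 1: T2 LOAD ⇒ load; ctr=1 reg=1
step 2: T2 CAS ⇒ ok; ctr=2 reg=1
step 3: T0 LOAD ⇒ load; ctr=2 reg=2
step 4: T2 LOAD ⇒ load; ctr=2 reg=2
step 5: T2 CAS ⇒ ok; ctr=3 reg=2
step 6: T1 LOAD ⇒ load; ctr=3 reg=3
step 7: T2 LOAD ⇒ load; ctr=3 reg=3
step 8: T2 CAS ⇒ ok; ctr=4 reg=3
step 9: T1 CAS ⇒ retry; ctr=4 reg=3
step 10: T0 CAS ⇒ retry; ctr=4 reg=2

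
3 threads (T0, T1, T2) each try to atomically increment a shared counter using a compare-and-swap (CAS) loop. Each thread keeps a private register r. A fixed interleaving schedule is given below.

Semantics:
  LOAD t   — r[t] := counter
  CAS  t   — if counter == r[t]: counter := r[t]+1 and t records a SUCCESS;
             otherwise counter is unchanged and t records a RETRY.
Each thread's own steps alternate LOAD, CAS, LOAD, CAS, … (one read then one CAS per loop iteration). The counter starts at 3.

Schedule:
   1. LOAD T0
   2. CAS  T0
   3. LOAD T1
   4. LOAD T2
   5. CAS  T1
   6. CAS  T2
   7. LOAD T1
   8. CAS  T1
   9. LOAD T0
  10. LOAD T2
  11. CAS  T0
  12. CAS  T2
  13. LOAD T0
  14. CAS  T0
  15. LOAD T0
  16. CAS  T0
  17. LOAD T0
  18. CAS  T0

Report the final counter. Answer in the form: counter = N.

counter = 10

T0 LOAD — after: cnt=3, r=3 — load
T0 CAS — after: cnt=4, r=3 — ok
T1 LOAD — after: cnt=4, r=4 — load
T2 LOAD — after: cnt=4, r=4 — load
T1 CAS — after: cnt=5, r=4 — ok
T2 CAS — after: cnt=5, r=4 — retry
T1 LOAD — after: cnt=5, r=5 — load
T1 CAS — after: cnt=6, r=5 — ok
T0 LOAD — after: cnt=6, r=6 — load
T2 LOAD — after: cnt=6, r=6 — load
T0 CAS — after: cnt=7, r=6 — ok
T2 CAS — after: cnt=7, r=6 — retry
T0 LOAD — after: cnt=7, r=7 — load
T0 CAS — after: cnt=8, r=7 — ok
T0 LOAD — after: cnt=8, r=8 — load
T0 CAS — after: cnt=9, r=8 — ok
T0 LOAD — after: cnt=9, r=9 — load
T0 CAS — after: cnt=10, r=9 — ok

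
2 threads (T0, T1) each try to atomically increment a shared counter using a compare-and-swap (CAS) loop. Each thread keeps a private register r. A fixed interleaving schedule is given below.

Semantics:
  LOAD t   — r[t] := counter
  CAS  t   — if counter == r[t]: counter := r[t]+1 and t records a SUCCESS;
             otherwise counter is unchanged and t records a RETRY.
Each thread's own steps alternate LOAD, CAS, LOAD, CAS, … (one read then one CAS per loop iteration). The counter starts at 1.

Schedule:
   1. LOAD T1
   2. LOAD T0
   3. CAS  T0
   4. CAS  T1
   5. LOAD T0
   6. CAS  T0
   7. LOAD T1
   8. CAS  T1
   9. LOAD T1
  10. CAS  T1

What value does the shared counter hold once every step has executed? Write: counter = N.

counter = 5

step 1: T1 LOAD ⇒ load; ctr=1 reg=1
step 2: T0 LOAD ⇒ load; ctr=1 reg=1
step 3: T0 CAS ⇒ ok; ctr=2 reg=1
step 4: T1 CAS ⇒ retry; ctr=2 reg=1
step 5: T0 LOAD ⇒ load; ctr=2 reg=2
step 6: T0 CAS ⇒ ok; ctr=3 reg=2
step 7: T1 LOAD ⇒ load; ctr=3 reg=3
step 8: T1 CAS ⇒ ok; ctr=4 reg=3
step 9: T1 LOAD ⇒ load; ctr=4 reg=4
step 10: T1 CAS ⇒ ok; ctr=5 reg=4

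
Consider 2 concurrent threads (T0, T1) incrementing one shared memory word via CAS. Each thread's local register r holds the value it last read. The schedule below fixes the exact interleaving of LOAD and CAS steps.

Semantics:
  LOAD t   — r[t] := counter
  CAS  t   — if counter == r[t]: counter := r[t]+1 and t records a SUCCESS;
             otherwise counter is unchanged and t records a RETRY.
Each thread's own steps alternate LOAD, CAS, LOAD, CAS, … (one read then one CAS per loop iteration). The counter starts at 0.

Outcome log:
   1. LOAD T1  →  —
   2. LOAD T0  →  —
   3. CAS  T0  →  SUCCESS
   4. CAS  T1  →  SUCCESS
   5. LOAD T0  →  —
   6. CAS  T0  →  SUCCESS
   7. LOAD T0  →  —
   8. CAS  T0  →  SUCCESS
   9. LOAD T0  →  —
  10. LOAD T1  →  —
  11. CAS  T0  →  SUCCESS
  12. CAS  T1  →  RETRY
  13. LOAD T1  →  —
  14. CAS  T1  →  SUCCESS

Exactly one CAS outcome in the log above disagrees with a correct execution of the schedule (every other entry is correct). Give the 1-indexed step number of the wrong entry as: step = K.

Re-executing:
   1) LOAD T1:  M=0  r_T1=0
   2) LOAD T0:  M=0  r_T0=0
   3) CAS  T0:  M=1  r_T0=0 ✓
   4) CAS  T1:  M=1  r_T1=0 ✗
   5) LOAD T0:  M=1  r_T0=1
   6) CAS  T0:  M=2  r_T0=1 ✓
   7) LOAD T0:  M=2  r_T0=2
   8) CAS  T0:  M=3  r_T0=2 ✓
   9) LOAD T0:  M=3  r_T0=3
  10) LOAD T1:  M=3  r_T1=3
  11) CAS  T0:  M=4  r_T0=3 ✓
  12) CAS  T1:  M=4  r_T1=3 ✗
  13) LOAD T1:  M=4  r_T1=4
  14) CAS  T1:  M=5  r_T1=4 ✓
Log disagrees first at step 4.

step = 4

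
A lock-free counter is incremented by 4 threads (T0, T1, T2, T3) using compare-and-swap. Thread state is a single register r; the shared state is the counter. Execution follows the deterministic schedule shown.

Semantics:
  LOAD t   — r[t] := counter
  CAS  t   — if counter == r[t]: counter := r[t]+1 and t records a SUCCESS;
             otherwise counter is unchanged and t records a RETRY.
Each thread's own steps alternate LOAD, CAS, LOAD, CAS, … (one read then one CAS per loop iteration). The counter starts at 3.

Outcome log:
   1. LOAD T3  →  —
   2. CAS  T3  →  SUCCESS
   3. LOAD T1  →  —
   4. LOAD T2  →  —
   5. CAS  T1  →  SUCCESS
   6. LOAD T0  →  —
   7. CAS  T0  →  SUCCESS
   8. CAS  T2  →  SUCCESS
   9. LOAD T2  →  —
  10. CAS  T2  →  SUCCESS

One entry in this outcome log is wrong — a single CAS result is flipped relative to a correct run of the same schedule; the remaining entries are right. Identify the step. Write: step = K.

step = 8

Correct run:
step 1: T3 LOAD ⇒ load; ctr=3 reg=3
step 2: T3 CAS ⇒ ok; ctr=4 reg=3
step 3: T1 LOAD ⇒ load; ctr=4 reg=4
step 4: T2 LOAD ⇒ load; ctr=4 reg=4
step 5: T1 CAS ⇒ ok; ctr=5 reg=4
step 6: T0 LOAD ⇒ load; ctr=5 reg=5
step 7: T0 CAS ⇒ ok; ctr=6 reg=5
step 8: T2 CAS ⇒ retry; ctr=6 reg=4
step 9: T2 LOAD ⇒ load; ctr=6 reg=6
step 10: T2 CAS ⇒ ok; ctr=7 reg=6
Mismatch at 8.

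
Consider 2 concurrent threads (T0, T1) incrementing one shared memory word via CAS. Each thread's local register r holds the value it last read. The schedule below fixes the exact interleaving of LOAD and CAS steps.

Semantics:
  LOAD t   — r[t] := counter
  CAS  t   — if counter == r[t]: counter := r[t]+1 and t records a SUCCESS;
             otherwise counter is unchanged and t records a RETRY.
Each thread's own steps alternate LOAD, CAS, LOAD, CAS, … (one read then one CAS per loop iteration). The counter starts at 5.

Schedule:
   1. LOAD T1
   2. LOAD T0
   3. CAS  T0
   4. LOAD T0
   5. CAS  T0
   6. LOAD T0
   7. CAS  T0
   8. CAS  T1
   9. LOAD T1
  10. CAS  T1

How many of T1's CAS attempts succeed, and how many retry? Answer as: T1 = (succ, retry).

step 1: T1 LOAD ⇒ load; ctr=5 reg=5
step 2: T0 LOAD ⇒ load; ctr=5 reg=5
step 3: T0 CAS ⇒ ok; ctr=6 reg=5
step 4: T0 LOAD ⇒ load; ctr=6 reg=6
step 5: T0 CAS ⇒ ok; ctr=7 reg=6
step 6: T0 LOAD ⇒ load; ctr=7 reg=7
step 7: T0 CAS ⇒ ok; ctr=8 reg=7
step 8: T1 CAS ⇒ retry; ctr=8 reg=5
step 9: T1 LOAD ⇒ load; ctr=8 reg=8
step 10: T1 CAS ⇒ ok; ctr=9 reg=8

T1 = (1, 1)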